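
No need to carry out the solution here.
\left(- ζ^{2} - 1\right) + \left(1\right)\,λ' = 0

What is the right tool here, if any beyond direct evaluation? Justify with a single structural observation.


Technique: no special technique — solved for the derivative, no λ appears — this is antidifferentiation in ζ wearing ODE clothing.


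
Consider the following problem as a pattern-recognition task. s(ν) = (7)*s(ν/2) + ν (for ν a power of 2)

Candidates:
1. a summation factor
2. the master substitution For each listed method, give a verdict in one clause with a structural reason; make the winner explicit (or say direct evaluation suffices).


Technique: the master substitution — the index is divided (ν/2), not shifted — substitute ν = 2^m to straighten it into a shift recurrence.
- a summation factor: a divided-index call is outside the fixed-shift first-order family a summation factor normalizes.
- the master substitution — applies; the problem has the shape this method handles.


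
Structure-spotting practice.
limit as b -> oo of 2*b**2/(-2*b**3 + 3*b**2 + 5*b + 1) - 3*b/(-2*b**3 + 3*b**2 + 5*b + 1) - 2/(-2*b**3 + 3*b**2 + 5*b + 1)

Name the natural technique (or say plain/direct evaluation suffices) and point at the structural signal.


Best approach: dominant-term comparison — divide by the highest power of b present: lower-order terms vanish and the dominant ratio remains. As a single quotient, the ∞/∞ shape would yield to repeated differentiation as well — the growth comparison gets there in one look.


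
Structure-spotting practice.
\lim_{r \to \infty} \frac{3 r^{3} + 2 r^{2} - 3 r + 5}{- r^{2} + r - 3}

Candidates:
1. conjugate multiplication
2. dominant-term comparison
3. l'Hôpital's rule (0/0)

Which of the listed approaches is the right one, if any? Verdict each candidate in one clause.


Method: dominant-term comparison — divide by the highest power of r present: lower-order terms vanish and the dominant ratio remains.
- conjugate multiplication — no difference of divergent radicals appears, so rationalizing has nothing to cancel.
- dominant-term comparison — yes — fits the structure here.
- l'Hôpital's rule (0/0) — as a single quotient the expression runs to ∞/∞ at the limit point — an at-infinity form of the rule would apply, though the leading-growth comparison is the direct reading.


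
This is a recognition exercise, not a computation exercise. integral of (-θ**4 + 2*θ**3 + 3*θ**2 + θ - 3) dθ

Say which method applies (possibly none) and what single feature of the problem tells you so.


Diagnosis: no special technique — the integrand is a sum of constant multiples of powers of θ — integrate term by term.


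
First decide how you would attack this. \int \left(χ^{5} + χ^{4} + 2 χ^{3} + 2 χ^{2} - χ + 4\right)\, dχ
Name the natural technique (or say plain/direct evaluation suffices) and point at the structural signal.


Diagnosis: no special technique — nothing composite, nothing rational, nothing trigonometric — each constant-multiple power of χ integrates by the power rule alone.


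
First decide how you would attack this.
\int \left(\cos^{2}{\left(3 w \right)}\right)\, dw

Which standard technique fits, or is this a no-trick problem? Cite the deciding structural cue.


Diagnosis: a trigonometric identity — apply power reduction to \cos^{2}{\left(3 w \right)}; each application halves the trigonometric degree.


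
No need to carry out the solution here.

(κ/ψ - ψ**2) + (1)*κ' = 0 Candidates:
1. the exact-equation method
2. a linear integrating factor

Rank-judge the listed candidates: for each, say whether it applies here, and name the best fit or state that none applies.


Best approach: a linear integrating factor — the unknown enters only to the first power against a nonzero forcing term — the integrating-factor template applies directly.
- the exact-equation method — the cross partial derivatives disagree, so no single potential exists.
- a linear integrating factor — applies; the problem has the shape this method handles.


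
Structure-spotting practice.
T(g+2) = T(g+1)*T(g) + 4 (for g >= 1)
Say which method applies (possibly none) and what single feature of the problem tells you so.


Method: no special technique — a nonlinear dependence on earlier terms breaks linearity, and with it every superposition-based closed form.


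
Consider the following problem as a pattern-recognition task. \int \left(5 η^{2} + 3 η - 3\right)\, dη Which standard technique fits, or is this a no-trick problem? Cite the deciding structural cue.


Best approach: no special technique — nothing composite, nothing rational, nothing trigonometric — each constant-multiple power of η integrates by the power rule alone.


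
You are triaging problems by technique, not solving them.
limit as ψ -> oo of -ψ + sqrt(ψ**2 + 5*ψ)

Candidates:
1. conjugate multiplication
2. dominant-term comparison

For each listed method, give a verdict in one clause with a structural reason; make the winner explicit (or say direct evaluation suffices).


Verdict: conjugate multiplication — two divergent pieces with a minus sign between them and a radical in the mix: rationalize sqrt(ψ**2 + 5*ψ) - ψ before any limit law applies.
- conjugate multiplication: yes — fits the structure here.
- dominant-term comparison: this limit is not decided by comparing polynomial growth at infinity.


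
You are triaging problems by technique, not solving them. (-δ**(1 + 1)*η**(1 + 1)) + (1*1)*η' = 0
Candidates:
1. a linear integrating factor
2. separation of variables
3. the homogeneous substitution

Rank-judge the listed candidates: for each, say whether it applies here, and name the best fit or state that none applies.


Verdict: separation of variables — the slope splits multiplicatively: δ**(1 + 1) carrying all δ-dependence times η**(1 + 1) carrying all η-dependence — separate and integrate.
- a linear integrating factor: a nonlinear term in the unknown puts this outside the integrating-factor template.
- separation of variables — yes — fits the structure here.
- the homogeneous substitution: solved for the derivative, the right side changes under joint scaling of the two variables.


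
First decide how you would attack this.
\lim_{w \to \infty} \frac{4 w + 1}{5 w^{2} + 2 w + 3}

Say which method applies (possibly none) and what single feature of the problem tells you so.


Method: dominant-term comparison — divide through by the highest power of w; every lower-order term dies and the dominant terms decide the limit. As a single quotient, the ∞/∞ shape would yield to repeated differentiation as well — the growth comparison gets there in one look.


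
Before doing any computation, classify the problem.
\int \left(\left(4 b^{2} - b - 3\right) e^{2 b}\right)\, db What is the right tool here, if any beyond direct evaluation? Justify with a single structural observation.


Diagnosis: integration by parts — 4 b^{2} - b - 3 dies after finitely many derivatives while e^{2 b} cycles under integration — the tabular/parts setup.


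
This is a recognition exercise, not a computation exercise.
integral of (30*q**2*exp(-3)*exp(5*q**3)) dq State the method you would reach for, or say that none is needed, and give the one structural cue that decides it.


Diagnosis: u-substitution — collected, the integrand has one factor that is, up to a constant, the derivative of an inner expression the rest depends on — substitute for that inner expression.


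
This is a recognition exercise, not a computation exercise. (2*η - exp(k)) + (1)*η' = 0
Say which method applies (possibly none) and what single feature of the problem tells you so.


Diagnosis: a linear integrating factor — linear in the unknown with genuine forcing: multiply through by the exponential of the integrated coefficient and the left side closes into one derivative.


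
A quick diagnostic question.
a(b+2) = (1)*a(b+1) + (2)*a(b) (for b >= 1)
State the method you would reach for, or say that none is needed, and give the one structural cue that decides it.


Method: the characteristic-root method — the recurrence is linear and homogeneous with constant coefficients, so the ansatz r^b turns it into a polynomial equation for r.


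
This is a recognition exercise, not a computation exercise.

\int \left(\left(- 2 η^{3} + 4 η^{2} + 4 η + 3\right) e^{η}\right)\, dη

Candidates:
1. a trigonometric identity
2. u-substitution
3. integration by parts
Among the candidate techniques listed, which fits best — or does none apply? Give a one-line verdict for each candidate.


Verdict: integration by parts — a polynomial - 2 η^{3} + 4 η^{2} + 4 η + 3 against the kernel e^{η} is the signature bounded-ladder case for integration by parts.
- a trigonometric identity: no sine or cosine appears, so there is nothing for a trigonometric identity to act on.
- u-substitution: no subexpression of the integrand serves as a whole-integral substitution inner — individual terms may offer their own, but none carries its derivative as a factor of the full integrand; a working change of variable would have to be constructed from outside the expression.
- integration by parts — yes, a natural case for it.


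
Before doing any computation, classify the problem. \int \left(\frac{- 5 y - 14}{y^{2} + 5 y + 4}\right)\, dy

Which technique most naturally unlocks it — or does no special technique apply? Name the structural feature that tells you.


Best approach: partial fractions — a proper rational integrand whose denominator splits into simpler factors — decompose into partial fractions first.


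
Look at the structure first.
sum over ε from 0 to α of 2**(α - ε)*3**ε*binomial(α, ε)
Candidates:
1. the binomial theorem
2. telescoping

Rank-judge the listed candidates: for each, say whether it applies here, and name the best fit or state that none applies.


Best approach: the binomial theorem — binomial coefficients against complementary powers of 3 and 2: recognize the binomial expansion and resum.
- the binomial theorem: applicable, and directly so.
- telescoping: in the displayed form, no term reappears at a neighboring index to cancel against.


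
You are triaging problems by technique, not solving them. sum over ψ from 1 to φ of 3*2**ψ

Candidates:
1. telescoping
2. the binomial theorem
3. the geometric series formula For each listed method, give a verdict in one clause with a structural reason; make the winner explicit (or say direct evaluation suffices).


Method: the geometric series formula — the ratio of consecutive terms is the constant 2, independent of the index — a geometric sum.
- telescoping: neither a shifted-difference shape nor integer-spaced poles are present.
- the binomial theorem: the terms lack the binomial-coefficient-weighted complementary-power pattern of an expansion.
- the geometric series formula — applies; the problem has the shape this method handles.


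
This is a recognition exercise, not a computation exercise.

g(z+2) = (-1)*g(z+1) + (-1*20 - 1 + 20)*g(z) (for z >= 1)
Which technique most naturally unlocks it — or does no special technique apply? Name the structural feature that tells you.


Best approach: the characteristic-root method — this is the constant-coefficient homogeneous case — the whole solution in z reduces to a polynomial's roots.


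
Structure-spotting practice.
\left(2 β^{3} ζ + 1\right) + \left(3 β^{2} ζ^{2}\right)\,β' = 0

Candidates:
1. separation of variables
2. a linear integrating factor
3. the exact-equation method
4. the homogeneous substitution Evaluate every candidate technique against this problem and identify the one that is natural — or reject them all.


Method: the exact-equation method — the mixed-partials test passes for 2 β^{3} ζ + 1 and 3 β^{2} ζ^{2}, so a potential function exists as presented.
- separation of variables: no division isolates the independent variable from the unknown.
- a linear integrating factor — a nonlinear term in the unknown puts this outside the integrating-factor template.
- the exact-equation method: applicable, and directly so.
- the homogeneous substitution: rescaling both variables together changes the slope, so no ratio substitution collapses it.


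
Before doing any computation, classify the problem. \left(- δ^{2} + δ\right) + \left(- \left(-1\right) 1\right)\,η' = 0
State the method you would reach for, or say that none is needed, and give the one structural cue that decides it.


Best approach: no special technique — with η absent the equation is not coupled at all: direct integration in δ.


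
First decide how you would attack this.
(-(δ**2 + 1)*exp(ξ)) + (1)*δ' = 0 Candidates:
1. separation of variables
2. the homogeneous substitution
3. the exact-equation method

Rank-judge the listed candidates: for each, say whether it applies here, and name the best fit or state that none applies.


Method: separation of variables — one side of the product carries the independent variable, the other the unknown — the textbook separation shape.
- separation of variables — applicable, and directly so.
- the homogeneous substitution — the ratio substitution does not collapse this equation.
- the exact-equation method — no potential function has this form as its differential, as written.


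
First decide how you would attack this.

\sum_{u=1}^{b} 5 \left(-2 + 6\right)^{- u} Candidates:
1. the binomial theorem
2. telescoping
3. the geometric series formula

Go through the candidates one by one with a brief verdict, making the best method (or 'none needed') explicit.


Best approach: the geometric series formula — consecutive terms stand in a fixed index-free ratio — the geometric sum formula closes it.
- the binomial theorem: the terms do not reassemble into a binomial power.
- telescoping: as presented, consecutive terms share no shifted copy to cancel against — no rewrite is on display to change that.
- the geometric series formula — yes — fits the structure here.


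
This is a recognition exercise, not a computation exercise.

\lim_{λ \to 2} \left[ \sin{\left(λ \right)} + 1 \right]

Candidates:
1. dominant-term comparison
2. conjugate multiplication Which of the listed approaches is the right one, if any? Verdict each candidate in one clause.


Verdict: no special technique — the expression is continuous at the evaluation point — substitute directly; no indeterminate form appears.
- dominant-term comparison — this limit is not decided by comparing leading-term growth at infinity.
- conjugate multiplication: rationalization has no target — no divergent radical difference appears.


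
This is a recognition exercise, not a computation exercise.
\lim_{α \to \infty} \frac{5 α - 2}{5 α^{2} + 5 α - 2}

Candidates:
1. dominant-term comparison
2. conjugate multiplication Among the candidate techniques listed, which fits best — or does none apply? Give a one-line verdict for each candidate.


Best approach: dominant-term comparison — at large α only the top-degree terms survive; compare the leading terms and the limit falls out.
- dominant-term comparison — yes, a natural case for it.
- conjugate multiplication: the conjugate move applies to radical differences, which this is not.


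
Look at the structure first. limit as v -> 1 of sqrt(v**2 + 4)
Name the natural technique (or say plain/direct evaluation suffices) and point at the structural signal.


Technique: no special technique — nothing blocks direct substitution at 1: plug in and finish.


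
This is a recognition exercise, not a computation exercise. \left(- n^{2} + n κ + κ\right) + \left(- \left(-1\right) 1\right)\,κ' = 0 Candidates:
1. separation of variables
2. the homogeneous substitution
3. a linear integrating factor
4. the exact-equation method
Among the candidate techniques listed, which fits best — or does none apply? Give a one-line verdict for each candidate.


Method: a linear integrating factor — linear in the unknown with genuine forcing: multiply through by the exponential of the integrated coefficient and the left side closes into one derivative.
- separation of variables — no division isolates the independent variable from the unknown.
- the homogeneous substitution — the slope does not depend on the ratio of the variables alone.
- a linear integrating factor: applicable, and directly so.
- the exact-equation method — the mixed-partials test fails on this split — it is not an exact differential as presented.


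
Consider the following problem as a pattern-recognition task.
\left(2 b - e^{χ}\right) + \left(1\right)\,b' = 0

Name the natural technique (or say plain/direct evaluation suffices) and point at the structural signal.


Best approach: a linear integrating factor — the unknown enters only to the first power against a nonzero forcing term — the integrating-factor template applies directly.


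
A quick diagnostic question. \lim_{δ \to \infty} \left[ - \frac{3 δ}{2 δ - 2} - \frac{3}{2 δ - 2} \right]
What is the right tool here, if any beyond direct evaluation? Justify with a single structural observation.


Diagnosis: dominant-term comparison — divide through by the highest power of δ; every lower-order term dies and the dominant terms decide the limit. Viewed as a single quotient this is an ∞/∞ form — an at-infinity application of l'Hôpital's rule would also resolve it; comparing leading growth reads the answer without differentiating.


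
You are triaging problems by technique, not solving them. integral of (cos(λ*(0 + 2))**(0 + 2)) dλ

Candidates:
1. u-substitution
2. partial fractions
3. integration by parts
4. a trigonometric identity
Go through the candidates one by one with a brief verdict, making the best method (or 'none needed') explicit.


Technique: a trigonometric identity — cos(λ*(0 + 2))**(0 + 2) carries an even exponent — trade it for double-angle cosines before integrating.
- u-substitution — no subexpression of the integrand pairs with its own derivative as a factor — individual terms may offer their own substitutions, but any change of variable covering the whole integral would have to be constructed from outside the expression.
- partial fractions: the expression is not a ratio of polynomials that decomposes further.
- integration by parts: not the natural route: no polynomial-kernel product appears — a recursive parts reduction of the trigonometric product exists, but the identity rewrite is direct.
- a trigonometric identity: a fit — the right tool for this form.


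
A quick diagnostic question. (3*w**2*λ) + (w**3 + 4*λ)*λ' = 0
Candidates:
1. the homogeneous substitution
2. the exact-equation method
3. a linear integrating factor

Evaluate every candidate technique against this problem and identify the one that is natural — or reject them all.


Best approach: the exact-equation method — the mixed-partials test passes for 3*w**2*λ and w**3 + 4*λ, so a potential function exists as presented.
- the homogeneous substitution: the slope changes under joint rescaling, failing the degree-zero test.
- the exact-equation method: applies; the problem has the shape this method handles.
- a linear integrating factor — a nonlinear term in the unknown puts this outside the integrating-factor template.


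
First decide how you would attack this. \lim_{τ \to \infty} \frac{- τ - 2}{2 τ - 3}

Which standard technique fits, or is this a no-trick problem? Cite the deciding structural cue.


Best approach: dominant-term comparison — divide by the highest power of τ present: lower-order terms vanish and the dominant ratio remains. As a single quotient, the ∞/∞ shape would yield to repeated differentiation as well — the growth comparison gets there in one look.


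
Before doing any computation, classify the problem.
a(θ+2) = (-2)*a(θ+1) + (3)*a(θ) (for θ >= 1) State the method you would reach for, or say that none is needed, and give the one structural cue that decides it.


Method: the characteristic-root method — linear, homogeneous, constant coefficients: solutions of the form r^θ exist — find the roots of the characteristic polynomial.


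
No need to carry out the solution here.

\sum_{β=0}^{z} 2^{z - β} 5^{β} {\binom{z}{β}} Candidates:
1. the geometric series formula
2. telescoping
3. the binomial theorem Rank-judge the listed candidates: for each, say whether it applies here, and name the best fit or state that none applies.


Method: the binomial theorem — {\binom{z}{β}} weighting matched powers of 5 and 2 is the expanded form of (5 + 2)^z — fold it back up.
- the geometric series formula: the ratio of consecutive terms depends on the index.
- telescoping — computed from the summand as displayed, the partial sums build up without the pairwise collapse telescoping exploits.
- the binomial theorem: applicable, and directly so.


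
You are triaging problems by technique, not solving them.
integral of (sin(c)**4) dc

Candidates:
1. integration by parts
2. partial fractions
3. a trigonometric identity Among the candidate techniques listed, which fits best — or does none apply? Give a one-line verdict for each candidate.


Best approach: a trigonometric identity — reduce sin(c)**4 with the power-reduction formula and the integral becomes first-degree trigonometry.
- integration by parts — not the natural route: no polynomial-kernel product appears — a recursive parts reduction of the trigonometric product exists, but the identity rewrite is direct.
- partial fractions: there is no rational-function structure to decompose.
- a trigonometric identity — yes, a natural case for it.


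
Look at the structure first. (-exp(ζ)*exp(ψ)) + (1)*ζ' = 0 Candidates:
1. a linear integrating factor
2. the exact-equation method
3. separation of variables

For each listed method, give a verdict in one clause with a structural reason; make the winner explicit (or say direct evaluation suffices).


Diagnosis: separation of variables — separating collects all ζ-dependence with the derivative and leaves all ψ-dependence opposite: variables separate.
- a linear integrating factor — the unknown enters nonlinearly (through a power, a denominator, or a transcendental function), which the linear integrating-factor recipe cannot absorb as-is — any repair would come from a preliminary substitution, not the factor.
- the exact-equation method — the mixed-partials test fails on this split — it is not an exact differential as presented.
- separation of variables: applies; the problem has the shape this method handles.


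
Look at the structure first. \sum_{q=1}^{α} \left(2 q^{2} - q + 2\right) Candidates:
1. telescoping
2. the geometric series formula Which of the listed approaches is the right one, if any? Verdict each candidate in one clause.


Diagnosis: no special technique — this is bookkeeping, not technique: standard formulas for sums of constant-multiple powers of q apply termwise.
- telescoping: writing out consecutive terms as given produces no pairwise cancellation.
- the geometric series formula: dividing successive terms gives an index-dependent quantity, not a constant.


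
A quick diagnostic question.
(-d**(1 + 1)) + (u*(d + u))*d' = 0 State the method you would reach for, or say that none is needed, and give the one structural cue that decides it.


Verdict: the homogeneous substitution — the slope is degree-zero homogeneous: the ratio substitution v = d/u collapses it. With the right rearrangement (exchanging the roles of the variables where needed), this also fits a Bernoulli template; the homogeneous substitution reads the structure directly.


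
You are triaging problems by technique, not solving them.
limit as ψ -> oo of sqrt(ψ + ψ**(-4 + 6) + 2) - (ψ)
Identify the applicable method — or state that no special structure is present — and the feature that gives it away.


Method: conjugate multiplication — both pieces blow up but their difference is finite; the conjugate trick rationalizes sqrt(ψ + ψ**(-4 + 6) + 2) - ψ.


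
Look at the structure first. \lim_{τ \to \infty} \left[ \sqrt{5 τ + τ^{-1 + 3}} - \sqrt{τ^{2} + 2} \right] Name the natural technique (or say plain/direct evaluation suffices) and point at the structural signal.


Technique: conjugate multiplication — this difference gives up after one conjugate multiplication — the radical structure cancels against its conjugate.


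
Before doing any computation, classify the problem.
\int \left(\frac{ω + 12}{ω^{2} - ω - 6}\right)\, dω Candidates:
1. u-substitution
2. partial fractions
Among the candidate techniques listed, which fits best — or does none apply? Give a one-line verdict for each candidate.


Technique: partial fractions — ω^{2} - ω - 6 splits into linear pieces, so the quotient is a sum of simple fractions — decompose before integrating.
- u-substitution — no subexpression of the integrand serves as a whole-integral substitution inner — individual terms may offer their own, but none carries its derivative as a factor of the full integrand; a working change of variable would have to be constructed from outside the expression.
- partial fractions: applicable, and directly so.


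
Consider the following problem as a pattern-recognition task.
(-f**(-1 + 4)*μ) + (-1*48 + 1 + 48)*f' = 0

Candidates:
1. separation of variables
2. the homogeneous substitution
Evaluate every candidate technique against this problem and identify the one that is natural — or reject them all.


Best approach: separation of variables — all dependence on the two variables factors apart, the defining separable shape.
- separation of variables: yes — fits the structure here.
- the homogeneous substitution — the slope does not depend on the ratio of the variables alone.


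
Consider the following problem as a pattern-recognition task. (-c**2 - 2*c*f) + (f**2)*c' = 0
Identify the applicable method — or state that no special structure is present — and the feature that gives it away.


Verdict: the homogeneous substitution — the slope's numerator and denominator have matching total degree, so it depends only on c/f and the ratio substitution collapses it. Rearranged, this also fits the Bernoulli template directly; the homogeneous substitution reads the structure without the rearrangement.


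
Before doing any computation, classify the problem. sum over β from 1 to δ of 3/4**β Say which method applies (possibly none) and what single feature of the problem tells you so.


Best approach: the geometric series formula — consecutive terms stand in a fixed index-free ratio — the geometric sum formula closes it.


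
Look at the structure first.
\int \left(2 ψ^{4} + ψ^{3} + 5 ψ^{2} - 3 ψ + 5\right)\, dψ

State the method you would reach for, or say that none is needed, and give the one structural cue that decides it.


Technique: no special technique — scan for structure and find none: constant multiples of powers of ψ, integrate directly.


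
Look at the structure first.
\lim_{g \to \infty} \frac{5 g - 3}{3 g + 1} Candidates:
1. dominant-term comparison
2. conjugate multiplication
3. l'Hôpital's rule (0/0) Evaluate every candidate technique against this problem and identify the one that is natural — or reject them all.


Verdict: dominant-term comparison — as g grows, only the highest-degree terms matter — compare leading terms and read the limit off.
- dominant-term comparison — a fit — the right tool for this form.
- conjugate multiplication: multiplying by a conjugate would not remove any indeterminacy here.
- l'Hôpital's rule (0/0) — as a single quotient the expression runs to ∞/∞ at the limit point — an at-infinity form of the rule would apply, though the leading-growth comparison is the direct reading.


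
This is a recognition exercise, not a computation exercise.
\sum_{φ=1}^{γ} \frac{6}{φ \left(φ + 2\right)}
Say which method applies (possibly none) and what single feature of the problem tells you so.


Best approach: telescoping — split \frac{6}{φ \left(φ + 2\right)} by partial fractions and the pieces are one function at shifted arguments — interior terms cancel.


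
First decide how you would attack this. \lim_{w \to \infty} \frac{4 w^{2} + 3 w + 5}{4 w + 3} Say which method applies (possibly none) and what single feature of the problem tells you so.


Verdict: dominant-term comparison — divide through by the highest power of w; every lower-order term dies and the dominant terms decide the limit. l'Hôpital's at-infinity variant applies to the expression viewed as a single quotient; the leading-term comparison is the direct route.


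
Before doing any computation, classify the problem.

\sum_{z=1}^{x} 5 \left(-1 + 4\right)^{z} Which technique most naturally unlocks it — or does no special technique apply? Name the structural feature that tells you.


Diagnosis: the geometric series formula — consecutive terms stand in a fixed index-free ratio — the geometric sum formula closes it.


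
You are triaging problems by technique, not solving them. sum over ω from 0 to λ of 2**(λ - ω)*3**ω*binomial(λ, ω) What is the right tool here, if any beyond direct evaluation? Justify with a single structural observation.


Technique: the binomial theorem — binomial(λ, ω) weighting matched powers of 3 and 2 is the expanded form of (3 + 2)^λ — fold it back up.


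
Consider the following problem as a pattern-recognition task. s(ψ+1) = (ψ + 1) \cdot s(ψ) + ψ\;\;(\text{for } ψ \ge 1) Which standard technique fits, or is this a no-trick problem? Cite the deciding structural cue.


Best approach: a summation factor — first-order linear but the coefficient ψ + 1 moves with the index — divide by the cumulative product and telescope.


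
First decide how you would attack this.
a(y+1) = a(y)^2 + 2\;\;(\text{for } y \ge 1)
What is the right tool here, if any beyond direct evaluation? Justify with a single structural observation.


Verdict: no special technique — the new term depends nonlinearly on the old ones, which disqualifies every superposition-based technique.


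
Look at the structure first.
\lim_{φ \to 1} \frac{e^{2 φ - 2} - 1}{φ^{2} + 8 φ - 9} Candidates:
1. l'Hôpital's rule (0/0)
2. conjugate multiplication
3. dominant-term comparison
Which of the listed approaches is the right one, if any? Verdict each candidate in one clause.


Diagnosis: l'Hôpital's rule (0/0) — plug in 1: top and bottom both hit zero, so differentiate each and retry. Known elementary limits would finish this too — the rule just bypasses the case analysis.
- l'Hôpital's rule (0/0): applicable, and directly so.
- conjugate multiplication — the conjugate move applies to radical differences, which this is not.
- dominant-term comparison: leading-power comparison does not apply to this form.


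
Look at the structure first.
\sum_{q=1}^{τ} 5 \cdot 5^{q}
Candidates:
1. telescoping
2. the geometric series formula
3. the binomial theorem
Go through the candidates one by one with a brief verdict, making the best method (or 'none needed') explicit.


Method: the geometric series formula — the ratio of consecutive terms is the constant 5, independent of the index — a geometric sum.
- telescoping: the terms as presented offer no neighboring cancellation — a telescoping rewrite may exist, but the displayed structure does not hand one over.
- the geometric series formula: applies; the problem has the shape this method handles.
- the binomial theorem: the terms lack the binomial-coefficient-weighted complementary-power pattern of an expansion.


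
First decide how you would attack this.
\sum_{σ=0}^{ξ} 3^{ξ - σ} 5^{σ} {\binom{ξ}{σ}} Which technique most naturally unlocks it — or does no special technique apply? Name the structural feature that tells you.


Best approach: the binomial theorem — the binomial coefficients weight matched powers of 5 and 3, which is exactly the expansion of a binomial power.


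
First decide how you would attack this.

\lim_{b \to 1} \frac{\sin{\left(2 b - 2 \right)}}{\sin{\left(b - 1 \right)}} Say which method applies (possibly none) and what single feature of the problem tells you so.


Technique: l'Hôpital's rule (0/0) — numerator and denominator both vanish at 1 — a genuine 0/0 form, which is exactly when l'Hôpital applies. Known elementary limits would finish this too — the rule just bypasses the case analysis.


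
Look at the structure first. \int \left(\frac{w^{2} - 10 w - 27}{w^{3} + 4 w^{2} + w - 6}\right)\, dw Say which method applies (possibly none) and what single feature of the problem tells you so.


Best approach: partial fractions — a proper rational integrand whose denominator splits into simpler factors — decompose into partial fractions first.


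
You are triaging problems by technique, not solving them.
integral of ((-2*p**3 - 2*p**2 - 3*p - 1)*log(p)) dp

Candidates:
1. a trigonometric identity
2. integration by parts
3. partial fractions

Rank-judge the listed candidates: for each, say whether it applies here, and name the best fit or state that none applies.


Method: integration by parts — choose u = log(p): one derivative turns the logarithm algebraic, and the remaining factor -2*p**3 - 2*p**2 - 3*p - 1 integrates term by term under the power rule.
- a trigonometric identity — no sine or cosine appears, so there is nothing for a trigonometric identity to act on.
- integration by parts: applicable, and directly so.
- partial fractions: the expression is not a ratio of polynomials that decomposes further.


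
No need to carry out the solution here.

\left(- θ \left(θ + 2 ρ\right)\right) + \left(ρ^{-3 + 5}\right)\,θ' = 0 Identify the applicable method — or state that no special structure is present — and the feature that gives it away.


Technique: the homogeneous substitution — the slope's numerator and denominator have matching total degree, so it depends only on θ/ρ and the ratio substitution collapses it. This doubles as a Bernoulli equation in the unknown as written; the homogeneous route needs no setup at all.


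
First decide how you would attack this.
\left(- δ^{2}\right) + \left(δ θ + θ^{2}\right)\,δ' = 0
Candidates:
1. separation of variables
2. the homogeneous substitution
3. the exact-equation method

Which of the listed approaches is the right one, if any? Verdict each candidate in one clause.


Verdict: the homogeneous substitution — scaling θ and δ together leaves the slope fixed — it depends only on δ/θ, so substitute the ratio. A Bernoulli substitution after rearrangement (possibly exchanging dependent and independent variable) is a fair alternative; the homogeneous route works on the equation as it stands.
- separation of variables: no algebra isolates the independent variable on one side and the unknown on the other.
- the homogeneous substitution: applicable, and directly so.
- the exact-equation method: the cross partial derivatives disagree, so no single potential exists.


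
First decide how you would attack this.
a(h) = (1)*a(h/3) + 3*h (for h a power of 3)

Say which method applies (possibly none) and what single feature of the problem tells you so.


Verdict: the master substitution — the argument contracts 3-fold per step: reindex h exponentially and solve the linear recurrence in the new index.


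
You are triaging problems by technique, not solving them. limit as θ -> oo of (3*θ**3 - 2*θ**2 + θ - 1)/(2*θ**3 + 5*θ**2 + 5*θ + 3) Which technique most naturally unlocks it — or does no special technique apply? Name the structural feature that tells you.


Diagnosis: dominant-term comparison — divide through by the highest power of θ; every lower-order term dies and the dominant terms decide the limit. l'Hôpital's at-infinity variant applies to the expression viewed as a single quotient; the leading-term comparison is the direct route.


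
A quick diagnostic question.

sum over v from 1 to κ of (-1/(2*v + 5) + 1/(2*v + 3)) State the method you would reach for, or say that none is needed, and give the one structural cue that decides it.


Verdict: telescoping — the generic term is a one-step difference of 1/(2*v + 3), so partial sums shortcut to endpoint evaluation.


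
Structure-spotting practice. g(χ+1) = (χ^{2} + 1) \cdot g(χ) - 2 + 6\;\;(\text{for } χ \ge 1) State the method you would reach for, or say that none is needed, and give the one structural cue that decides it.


Technique: a summation factor — rescale the sequence by the product of the weights χ^{2} + 1 so far — the recurrence collapses to a plain running sum.


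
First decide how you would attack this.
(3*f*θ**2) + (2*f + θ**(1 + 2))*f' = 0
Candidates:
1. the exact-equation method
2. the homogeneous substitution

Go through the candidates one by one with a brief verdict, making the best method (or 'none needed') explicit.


Best approach: the exact-equation method — because the two cross partials coincide, the form is conservative as written — recover its potential in (θ, f).
- the exact-equation method — a fit — the right tool for this form.
- the homogeneous substitution: the slope does not depend on the ratio of the variables alone.


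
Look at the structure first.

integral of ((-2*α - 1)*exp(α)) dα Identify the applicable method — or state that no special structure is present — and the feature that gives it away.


Verdict: integration by parts — differentiate -2*α - 1, integrate exp(α): each pass lowers the polynomial degree, so parts terminates.


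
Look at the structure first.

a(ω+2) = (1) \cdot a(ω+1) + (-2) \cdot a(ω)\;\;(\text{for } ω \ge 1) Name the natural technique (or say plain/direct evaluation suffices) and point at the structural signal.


Diagnosis: the characteristic-root method — because shifting ω leaves the equation's coefficients unchanged, exponential trials reduce it to algebra.


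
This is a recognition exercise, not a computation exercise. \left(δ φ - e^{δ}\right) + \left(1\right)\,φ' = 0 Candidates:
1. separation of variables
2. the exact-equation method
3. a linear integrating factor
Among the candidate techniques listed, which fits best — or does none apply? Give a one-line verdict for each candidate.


Diagnosis: a linear integrating factor — arrange it as φ' + δ·φ = (the forcing term) and the integrating factor does the rest.
- separation of variables: the two dependences are entangled, not a clean product of one-variable pieces.
- the exact-equation method: no potential function has this form as its differential, as written.
- a linear integrating factor: applicable, and directly so.


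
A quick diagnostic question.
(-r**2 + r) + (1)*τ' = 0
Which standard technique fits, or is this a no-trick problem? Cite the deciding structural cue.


Best approach: no special technique — solved for the derivative, τ never appears on the right — this is a direct integration in r, not a differential-equations problem at heart.


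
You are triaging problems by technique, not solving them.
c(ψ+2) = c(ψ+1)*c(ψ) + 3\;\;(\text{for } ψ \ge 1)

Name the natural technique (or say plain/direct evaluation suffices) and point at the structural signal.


Technique: no special technique — the map from one term to the next is curved, not linear, so linear closed-form machinery does not attach.


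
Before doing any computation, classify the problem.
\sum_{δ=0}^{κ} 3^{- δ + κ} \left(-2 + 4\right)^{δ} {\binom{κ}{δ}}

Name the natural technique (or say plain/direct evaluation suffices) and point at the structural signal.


Technique: the binomial theorem — the summand is term δ of a binomial expansion in (-2 + 4) and 3; the whole sum is a single power.


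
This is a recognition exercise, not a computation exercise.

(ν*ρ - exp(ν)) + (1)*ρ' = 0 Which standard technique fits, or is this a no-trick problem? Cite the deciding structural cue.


Best approach: a linear integrating factor — linear in the unknown with genuine forcing: multiply through by the exponential of the integrated coefficient and the left side closes into one derivative.
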